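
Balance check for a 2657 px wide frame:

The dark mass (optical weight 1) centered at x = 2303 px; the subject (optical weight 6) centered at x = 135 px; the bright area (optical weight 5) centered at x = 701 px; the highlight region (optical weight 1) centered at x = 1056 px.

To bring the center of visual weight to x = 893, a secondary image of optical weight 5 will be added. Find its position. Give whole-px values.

x ≈ 1680

New total weight: (1 + 6 + 5 + 1) + 5 = 18.
Along x: (7674 + 5·x) / 18 = 893 (existing moment 1·2303 + 6·135 + 5·701 + 1·1056 = 7674) ⇒ x = (16074 − 7674) / 5 ≈ 1680.00.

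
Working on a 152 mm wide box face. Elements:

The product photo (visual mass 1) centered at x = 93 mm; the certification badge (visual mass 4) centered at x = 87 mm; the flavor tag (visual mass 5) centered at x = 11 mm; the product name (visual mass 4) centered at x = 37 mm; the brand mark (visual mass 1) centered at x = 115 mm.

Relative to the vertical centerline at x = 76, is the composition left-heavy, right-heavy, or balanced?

left-heavy

Weights sum to 1 + 4 + 5 + 4 + 1 = 15.
x-moment: 1·93 + 4·87 + 5·11 + 4·37 + 1·115 = 759; centroid 759/15 ≈ 50.60.
50.6 lies left of the midline 76, so the layout is left-heavy.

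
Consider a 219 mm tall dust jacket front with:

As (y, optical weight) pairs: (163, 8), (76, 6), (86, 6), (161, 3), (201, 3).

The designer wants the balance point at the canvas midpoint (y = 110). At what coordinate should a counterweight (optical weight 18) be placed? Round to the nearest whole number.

After adding the counterweight, total weight = 8 + 6 + 6 + 3 + 3 + 18 = 44.
y: need Σw·y = 44·110 = 4840. Existing = 8·163 + 6·76 + 6·86 + 3·161 + 3·201 = 3362. Remainder 1478 / 18 ≈ 82.11.

y ≈ 82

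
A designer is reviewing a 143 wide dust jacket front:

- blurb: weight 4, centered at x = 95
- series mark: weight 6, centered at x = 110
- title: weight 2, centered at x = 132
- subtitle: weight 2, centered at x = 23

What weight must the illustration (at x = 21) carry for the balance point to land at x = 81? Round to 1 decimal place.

Fixed elements: Σw = 4 + 6 + 2 + 2 = 14, Σw·x = 4·95 + 6·110 + 2·132 + 2·23 = 1350.
For the centroid to hit 81: (1350 + w·21) / (14 + w) = 81.
Rearranging, w·(21 − 81) = 81·14 − 1350 = -216, so w ≈ -216/-60 = 3.60.

w ≈ 3.6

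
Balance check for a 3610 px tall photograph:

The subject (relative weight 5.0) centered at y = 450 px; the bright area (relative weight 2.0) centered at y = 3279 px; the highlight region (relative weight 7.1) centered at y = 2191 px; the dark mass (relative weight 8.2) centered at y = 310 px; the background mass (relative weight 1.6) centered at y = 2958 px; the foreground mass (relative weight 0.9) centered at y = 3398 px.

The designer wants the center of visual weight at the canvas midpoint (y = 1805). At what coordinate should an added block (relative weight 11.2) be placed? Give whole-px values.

y ≈ 2704

New total weight: (5.0 + 2.0 + 7.1 + 8.2 + 1.6 + 0.9) + 11.2 = 36.0.
y: need Σw·y = 36.0·1805 = 64980.0. Existing = 5.0·450 + 2.0·3279 + 7.1·2191 + 8.2·310 + 1.6·2958 + 0.9·3398 = 34697.1. Remainder 30282.9 / 11.2 ≈ 2703.83.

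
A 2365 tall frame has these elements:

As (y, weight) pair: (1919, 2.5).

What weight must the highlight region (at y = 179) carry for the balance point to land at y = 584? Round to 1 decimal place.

w ≈ 8.2

The single fixed element contributes weight 2.5, moment 2.5·1919 = 4797.5.
Set Σw·y/Σw = 584: (4797.5 + 179w) = 584·(2.5 + w).
So w = (584·2.5 − 4797.5)/(179 − 584) = -3337.5/-405 ≈ 8.24.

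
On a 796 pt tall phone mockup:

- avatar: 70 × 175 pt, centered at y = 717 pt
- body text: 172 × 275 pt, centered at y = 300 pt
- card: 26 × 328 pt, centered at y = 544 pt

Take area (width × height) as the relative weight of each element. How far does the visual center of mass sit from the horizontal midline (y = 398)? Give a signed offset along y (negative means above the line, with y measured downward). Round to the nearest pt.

≈ 8 pt

Areas → weights: avatar 70·175 = 12250, body text 172·275 = 47300, card 26·328 = 8528; Σw = 68078.
y: (12250·717 + 47300·300 + 8528·544) / 68078 = 27612482 / 68078 ≈ 405.60
Against y = 398, that's 405.60 − 398 = 7.60.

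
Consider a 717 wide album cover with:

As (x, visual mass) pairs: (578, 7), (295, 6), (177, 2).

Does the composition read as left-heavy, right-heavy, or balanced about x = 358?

Total weight = 7 + 6 + 2 = 15.
Σw·x = 7·578 + 6·295 + 2·177 = 6170, so x̄ = 6170/15 ≈ 411.33.
Since 411.3 is right of 358, the composition reads right-heavy.

right-heavy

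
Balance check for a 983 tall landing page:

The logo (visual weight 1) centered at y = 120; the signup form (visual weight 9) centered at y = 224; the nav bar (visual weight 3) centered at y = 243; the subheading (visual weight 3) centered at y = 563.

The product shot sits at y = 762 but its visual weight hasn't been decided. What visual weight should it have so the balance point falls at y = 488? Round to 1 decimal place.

Known weights sum to 1 + 9 + 3 + 3 = 16; their moment is 1·120 + 9·224 + 3·243 + 3·563 = 4554.
Balance at y = 488 requires (4554 + w·762) / (16 + w) = 488.
So w = (488·16 − 4554)/(762 − 488) = 3254/274 ≈ 11.88.

w ≈ 11.9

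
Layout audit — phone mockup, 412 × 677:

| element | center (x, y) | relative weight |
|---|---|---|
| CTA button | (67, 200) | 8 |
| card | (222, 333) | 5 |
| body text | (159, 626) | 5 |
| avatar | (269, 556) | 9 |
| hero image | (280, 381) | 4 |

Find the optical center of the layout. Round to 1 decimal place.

(193.0, 416.9)

Weights sum to 8 + 5 + 5 + 9 + 4 = 31.
Σw·x = 8·67 + 5·222 + 5·159 + 9·269 + 4·280 = 5982, so x̄ = 5982/31 ≈ 192.97.
Σw·y = 8·200 + 5·333 + 5·626 + 9·556 + 4·381 = 12923, so ȳ = 12923/31 ≈ 416.87.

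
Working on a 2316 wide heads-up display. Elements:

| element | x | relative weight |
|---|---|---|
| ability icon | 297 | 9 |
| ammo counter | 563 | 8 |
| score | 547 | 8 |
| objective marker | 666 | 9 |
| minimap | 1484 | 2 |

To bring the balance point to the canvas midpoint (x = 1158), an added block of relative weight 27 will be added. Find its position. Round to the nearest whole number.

With the added block, Σw becomes 9 + 8 + 8 + 9 + 2 + 27 = 63.
x: need Σw·x = 63·1158 = 72954. Existing = 9·297 + 8·563 + 8·547 + 9·666 + 2·1484 = 20515. Remainder 52439 / 27 ≈ 1942.19.

x ≈ 1942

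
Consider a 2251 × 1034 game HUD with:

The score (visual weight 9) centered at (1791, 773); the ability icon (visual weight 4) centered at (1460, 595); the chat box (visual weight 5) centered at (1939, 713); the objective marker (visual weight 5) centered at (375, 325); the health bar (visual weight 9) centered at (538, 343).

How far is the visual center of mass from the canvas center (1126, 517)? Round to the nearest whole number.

Total weight = 9 + 4 + 5 + 5 + 9 = 32.
x-moment: 9·1791 + 4·1460 + 5·1939 + 5·375 + 9·538 = 38371; centroid 38371/32 ≈ 1199.09.
y-moment: 9·773 + 4·595 + 5·713 + 5·325 + 9·343 = 17614; centroid 17614/32 ≈ 550.44.
Relative to (1126, 517): Δ = (73.09, 33.44); |Δ| = √(73.09² + 33.44²) ≈ 80.38.

≈ 80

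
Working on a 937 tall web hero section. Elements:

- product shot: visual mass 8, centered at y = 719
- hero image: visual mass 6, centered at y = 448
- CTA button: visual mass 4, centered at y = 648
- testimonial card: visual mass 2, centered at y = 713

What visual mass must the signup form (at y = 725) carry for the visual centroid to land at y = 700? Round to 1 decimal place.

Existing Σw = 20 (8 + 6 + 4 + 2); existing moment 8·719 + 6·448 + 4·648 + 2·713 = 12458.
For the centroid to hit 700: (12458 + w·725) / (20 + w) = 700.
Solving: w = (700·20 − 12458) / (725 − 700) = 1542 / 25 ≈ 61.68.

w ≈ 61.7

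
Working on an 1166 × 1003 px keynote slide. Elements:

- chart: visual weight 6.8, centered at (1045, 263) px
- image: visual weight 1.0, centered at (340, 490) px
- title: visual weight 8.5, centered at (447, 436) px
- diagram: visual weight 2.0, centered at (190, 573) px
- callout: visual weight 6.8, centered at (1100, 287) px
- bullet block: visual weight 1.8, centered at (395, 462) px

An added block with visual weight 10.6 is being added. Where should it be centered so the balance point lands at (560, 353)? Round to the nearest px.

New total weight: (6.8 + 1.0 + 8.5 + 2.0 + 6.8 + 1.8) + 10.6 = 37.5.
x: target moment 37.5×560 = 21000.0; current 6.8·1045 + 1.0·340 + 8.5·447 + 2.0·190 + 6.8·1100 + 1.8·395 = 19816.5; the added block supplies 1183.5, so x = 1183.5/10.6 ≈ 111.65.
y: target moment 37.5×353 = 13237.5; current 6.8·263 + 1.0·490 + 8.5·436 + 2.0·573 + 6.8·287 + 1.8·462 = 9913.6; the added block supplies 3323.9, so y = 3323.9/10.6 ≈ 313.58.

(112, 314)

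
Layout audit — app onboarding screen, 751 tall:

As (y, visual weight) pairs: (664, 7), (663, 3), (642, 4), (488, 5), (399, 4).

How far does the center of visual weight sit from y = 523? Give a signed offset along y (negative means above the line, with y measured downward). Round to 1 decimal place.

Weights sum to 7 + 3 + 4 + 5 + 4 = 23.
y-moment: 7·664 + 3·663 + 4·642 + 5·488 + 4·399 = 13241; centroid 13241/23 ≈ 575.70.
Offset from y = 523: 575.70 − 523 ≈ 52.70.

≈ 52.7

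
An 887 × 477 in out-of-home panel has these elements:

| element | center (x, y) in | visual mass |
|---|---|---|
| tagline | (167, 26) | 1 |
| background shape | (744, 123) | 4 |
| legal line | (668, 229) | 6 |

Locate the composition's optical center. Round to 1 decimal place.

(650.1, 172.0)

Σw = 1 + 4 + 6 = 11.
x: (1·167 + 4·744 + 6·668) / 11 = 7151 / 11 ≈ 650.09
y: (1·26 + 4·123 + 6·229) / 11 = 1892 / 11 ≈ 172.00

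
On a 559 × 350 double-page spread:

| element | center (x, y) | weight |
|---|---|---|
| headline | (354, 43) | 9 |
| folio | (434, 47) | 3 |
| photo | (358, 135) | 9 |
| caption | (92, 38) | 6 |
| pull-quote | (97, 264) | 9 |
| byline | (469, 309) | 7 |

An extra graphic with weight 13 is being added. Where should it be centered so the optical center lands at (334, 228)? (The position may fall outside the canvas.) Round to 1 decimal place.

(483.5, 481.4)

With the extra graphic, Σw becomes 9 + 3 + 9 + 6 + 9 + 7 + 13 = 56.
Along x: (12418 + 13·x) / 56 = 334 (existing moment 9·354 + 3·434 + 9·358 + 6·92 + 9·97 + 7·469 = 12418) ⇒ x = (18704 − 12418) / 13 ≈ 483.54.
Along y: (6510 + 13·y) / 56 = 228 (existing moment 9·43 + 3·47 + 9·135 + 6·38 + 9·264 + 7·309 = 6510) ⇒ y = (12768 − 6510) / 13 ≈ 481.38.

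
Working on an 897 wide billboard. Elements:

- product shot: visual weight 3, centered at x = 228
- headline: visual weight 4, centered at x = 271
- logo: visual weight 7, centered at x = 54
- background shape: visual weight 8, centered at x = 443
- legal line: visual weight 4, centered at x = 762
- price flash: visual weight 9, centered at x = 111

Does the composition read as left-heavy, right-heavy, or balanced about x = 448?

Total weight = 3 + 4 + 7 + 8 + 4 + 9 = 35.
Σw·x = 3·228 + 4·271 + 7·54 + 8·443 + 4·762 + 9·111 = 9737, so x̄ = 9737/35 ≈ 278.20.
278.2 vs midline 448 → left-heavy.

left-heavy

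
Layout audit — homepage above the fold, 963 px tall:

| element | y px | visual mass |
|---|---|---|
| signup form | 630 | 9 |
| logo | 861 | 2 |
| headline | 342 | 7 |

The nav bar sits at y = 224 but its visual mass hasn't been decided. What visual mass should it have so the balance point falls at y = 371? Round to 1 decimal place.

w ≈ 21.1

Fixed elements: Σw = 9 + 2 + 7 = 18, Σw·y = 9·630 + 2·861 + 7·342 = 9786.
Balance at y = 371 requires (9786 + w·224) / (18 + w) = 371.
So w = (371·18 − 9786)/(224 − 371) = -3108/-147 ≈ 21.14.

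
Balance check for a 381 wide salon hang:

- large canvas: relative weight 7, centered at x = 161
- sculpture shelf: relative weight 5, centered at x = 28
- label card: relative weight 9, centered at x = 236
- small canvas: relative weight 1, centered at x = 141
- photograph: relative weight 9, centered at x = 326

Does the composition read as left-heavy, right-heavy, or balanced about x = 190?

Total weight = 7 + 5 + 9 + 1 + 9 = 31.
Σw·x = 7·161 + 5·28 + 9·236 + 1·141 + 9·326 = 6466, so x̄ = 6466/31 ≈ 208.58.
208.6 lies right of the midline 190, so the layout is right-heavy.

right-heavy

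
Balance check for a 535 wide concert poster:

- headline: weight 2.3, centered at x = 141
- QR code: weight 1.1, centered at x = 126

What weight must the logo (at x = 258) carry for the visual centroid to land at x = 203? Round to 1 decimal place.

Fixed elements: Σw = 2.3 + 1.1 = 3.4, Σw·x = 2.3·141 + 1.1·126 = 462.9.
For the centroid to hit 203: (462.9 + w·258) / (3.4 + w) = 203.
Rearranging, w·(258 − 203) = 203·3.4 − 462.9 = 227.3, so w ≈ 227.3/55 = 4.13.

w ≈ 4.1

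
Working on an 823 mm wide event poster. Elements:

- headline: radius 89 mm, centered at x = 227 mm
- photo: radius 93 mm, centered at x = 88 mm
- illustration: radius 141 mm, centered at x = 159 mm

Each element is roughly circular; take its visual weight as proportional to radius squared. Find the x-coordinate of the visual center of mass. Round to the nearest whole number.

Weights ∝ r²: headline 89² = 7921, photo 93² = 8649, illustration 141² = 19881; Σw = 36451.
Σw·x = 7921·227 + 8649·88 + 19881·159 = 5720258, so x̄ = 5720258/36451 ≈ 156.93.

x ≈ 157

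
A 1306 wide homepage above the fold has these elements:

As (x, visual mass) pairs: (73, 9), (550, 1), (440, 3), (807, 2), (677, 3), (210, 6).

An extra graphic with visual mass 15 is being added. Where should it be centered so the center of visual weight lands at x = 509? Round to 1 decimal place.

With the extra graphic, Σw becomes 9 + 1 + 3 + 2 + 3 + 6 + 15 = 39.
x: target moment 39×509 = 19851; current 9·73 + 1·550 + 3·440 + 2·807 + 3·677 + 6·210 = 7432; the extra graphic supplies 12419, so x = 12419/15 ≈ 827.93.

x ≈ 827.9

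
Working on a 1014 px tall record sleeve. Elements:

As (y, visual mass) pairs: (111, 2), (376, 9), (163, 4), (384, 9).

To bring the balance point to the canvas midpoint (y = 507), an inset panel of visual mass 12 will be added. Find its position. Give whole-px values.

After adding the inset panel, total weight = 2 + 9 + 4 + 9 + 12 = 36.
y: target moment 36×507 = 18252; current 2·111 + 9·376 + 4·163 + 9·384 = 7714; the inset panel supplies 10538, so y = 10538/12 ≈ 878.17.

y ≈ 878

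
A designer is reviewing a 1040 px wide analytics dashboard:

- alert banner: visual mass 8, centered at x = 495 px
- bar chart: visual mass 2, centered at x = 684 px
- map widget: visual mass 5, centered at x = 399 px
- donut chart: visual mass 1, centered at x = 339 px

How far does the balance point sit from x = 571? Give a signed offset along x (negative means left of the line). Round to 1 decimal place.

Total weight = 8 + 2 + 5 + 1 = 16.
x: (8·495 + 2·684 + 5·399 + 1·339) / 16 = 7662 / 16 ≈ 478.88
Difference: 478.88 − 571 ≈ -92.12.

≈ -92.1 px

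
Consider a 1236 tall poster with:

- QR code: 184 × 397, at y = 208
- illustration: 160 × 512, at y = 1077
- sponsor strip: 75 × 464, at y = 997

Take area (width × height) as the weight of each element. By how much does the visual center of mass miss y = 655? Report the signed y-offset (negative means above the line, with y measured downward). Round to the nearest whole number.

Areas: QR code 184·397 = 73048, illustration 160·512 = 81920, sponsor strip 75·464 = 34800. Total weight = 189768.
Σw·y = 73048·208 + 81920·1077 + 34800·997 = 138117424, so ȳ = 138117424/189768 ≈ 727.82.
Difference: 727.82 − 655 ≈ 72.82.

≈ 73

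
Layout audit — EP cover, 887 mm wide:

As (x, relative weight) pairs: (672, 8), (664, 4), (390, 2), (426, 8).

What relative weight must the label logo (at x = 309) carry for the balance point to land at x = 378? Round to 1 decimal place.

Known weights sum to 8 + 4 + 2 + 8 = 22; their moment is 8·672 + 4·664 + 2·390 + 8·426 = 12220.
For the centroid to hit 378: (12220 + w·309) / (22 + w) = 378.
So w = (378·22 − 12220)/(309 − 378) = -3904/-69 ≈ 56.58.

w ≈ 56.6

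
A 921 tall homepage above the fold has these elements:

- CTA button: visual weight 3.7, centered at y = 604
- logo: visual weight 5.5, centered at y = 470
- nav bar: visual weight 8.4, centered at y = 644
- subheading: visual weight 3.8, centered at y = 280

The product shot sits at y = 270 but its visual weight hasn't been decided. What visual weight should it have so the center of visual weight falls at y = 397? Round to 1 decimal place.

w ≈ 22.0

Existing Σw = 21.4 (3.7 + 5.5 + 8.4 + 3.8); existing moment 3.7·604 + 5.5·470 + 8.4·644 + 3.8·280 = 11293.4.
For the centroid to hit 397: (11293.4 + w·270) / (21.4 + w) = 397.
Rearranging, w·(270 − 397) = 397·21.4 − 11293.4 = -2797.6, so w ≈ -2797.6/-127 = 22.03.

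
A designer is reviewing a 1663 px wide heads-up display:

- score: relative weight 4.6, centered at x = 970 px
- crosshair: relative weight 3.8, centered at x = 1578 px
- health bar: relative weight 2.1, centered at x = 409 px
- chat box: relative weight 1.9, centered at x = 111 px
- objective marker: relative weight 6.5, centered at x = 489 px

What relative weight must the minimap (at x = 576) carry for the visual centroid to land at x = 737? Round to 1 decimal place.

w ≈ 4.8

Fixed elements: Σw = 4.6 + 3.8 + 2.1 + 1.9 + 6.5 = 18.9, Σw·x = 4.6·970 + 3.8·1578 + 2.1·409 + 1.9·111 + 6.5·489 = 14706.7.
For the centroid to hit 737: (14706.7 + w·576) / (18.9 + w) = 737.
Rearranging, w·(576 − 737) = 737·18.9 − 14706.7 = -777.4, so w ≈ -777.4/-161 = 4.83.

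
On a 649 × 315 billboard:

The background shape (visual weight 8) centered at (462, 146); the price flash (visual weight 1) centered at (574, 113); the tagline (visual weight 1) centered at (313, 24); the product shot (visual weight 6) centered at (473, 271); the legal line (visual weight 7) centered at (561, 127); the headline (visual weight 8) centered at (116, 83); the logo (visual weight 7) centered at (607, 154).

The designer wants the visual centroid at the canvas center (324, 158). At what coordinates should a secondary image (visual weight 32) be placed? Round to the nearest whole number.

(192, 172)

With the secondary image, Σw becomes 8 + 1 + 1 + 6 + 7 + 8 + 7 + 32 = 70.
x: need Σw·x = 70·324 = 22680. Existing = 8·462 + 1·574 + 1·313 + 6·473 + 7·561 + 8·116 + 7·607 = 16525. Remainder 6155 / 32 ≈ 192.34.
y: need Σw·y = 70·158 = 11060. Existing = 8·146 + 1·113 + 1·24 + 6·271 + 7·127 + 8·83 + 7·154 = 5562. Remainder 5498 / 32 ≈ 171.81.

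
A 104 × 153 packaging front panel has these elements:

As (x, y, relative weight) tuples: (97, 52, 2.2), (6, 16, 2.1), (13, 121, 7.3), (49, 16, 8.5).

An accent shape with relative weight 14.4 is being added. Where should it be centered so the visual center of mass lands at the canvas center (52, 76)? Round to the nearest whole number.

(73, 101)

With the accent shape, Σw becomes 2.2 + 2.1 + 7.3 + 8.5 + 14.4 = 34.5.
x: target moment 34.5×52 = 1794.0; current 2.2·97 + 2.1·6 + 7.3·13 + 8.5·49 = 737.4; the accent shape supplies 1056.6, so x = 1056.6/14.4 ≈ 73.37.
y: target moment 34.5×76 = 2622.0; current 2.2·52 + 2.1·16 + 7.3·121 + 8.5·16 = 1167.3; the accent shape supplies 1454.7, so y = 1454.7/14.4 ≈ 101.02.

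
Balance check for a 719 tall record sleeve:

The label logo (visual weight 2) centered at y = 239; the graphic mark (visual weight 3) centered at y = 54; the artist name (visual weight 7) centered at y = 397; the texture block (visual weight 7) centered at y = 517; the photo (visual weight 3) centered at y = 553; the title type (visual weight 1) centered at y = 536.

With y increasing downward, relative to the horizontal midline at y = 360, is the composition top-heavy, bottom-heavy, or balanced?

bottom-heavy

Weights sum to 2 + 3 + 7 + 7 + 3 + 1 = 23.
Σw·y = 2·239 + 3·54 + 7·397 + 7·517 + 3·553 + 1·536 = 9233, so ȳ = 9233/23 ≈ 401.43.
Since 401.4 is below (larger y than) 360, the composition reads bottom-heavy.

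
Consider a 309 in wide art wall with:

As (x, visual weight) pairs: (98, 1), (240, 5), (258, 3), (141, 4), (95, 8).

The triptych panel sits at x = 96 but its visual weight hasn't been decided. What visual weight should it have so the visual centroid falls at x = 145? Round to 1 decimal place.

Known weights sum to 1 + 5 + 3 + 4 + 8 = 21; their moment is 1·98 + 5·240 + 3·258 + 4·141 + 8·95 = 3396.
For the centroid to hit 145: (3396 + w·96) / (21 + w) = 145.
Solving: w = (145·21 − 3396) / (96 − 145) = -351 / -49 ≈ 7.16.

w ≈ 7.2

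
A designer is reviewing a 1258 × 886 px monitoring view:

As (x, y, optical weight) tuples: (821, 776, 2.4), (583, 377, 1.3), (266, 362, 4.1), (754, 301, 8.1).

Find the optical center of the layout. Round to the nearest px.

Σw = 2.4 + 1.3 + 4.1 + 8.1 = 15.9.
x-moment: 2.4·821 + 1.3·583 + 4.1·266 + 8.1·754 = 9926.3; centroid 9926.3/15.9 ≈ 624.30.
y-moment: 2.4·776 + 1.3·377 + 4.1·362 + 8.1·301 = 6274.8; centroid 6274.8/15.9 ≈ 394.64.

(624, 395)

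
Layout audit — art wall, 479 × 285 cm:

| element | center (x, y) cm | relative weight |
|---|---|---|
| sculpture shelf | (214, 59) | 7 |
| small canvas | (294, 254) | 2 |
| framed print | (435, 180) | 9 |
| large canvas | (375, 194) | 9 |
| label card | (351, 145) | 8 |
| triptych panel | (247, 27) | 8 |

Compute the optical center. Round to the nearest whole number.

Weights sum to 7 + 2 + 9 + 9 + 8 + 8 = 43.
Σw·x = 14160; x̄ = 14160/43 ≈ 329.30.
y: moment 5663 / weight 43 ≈ 131.70

(329, 132)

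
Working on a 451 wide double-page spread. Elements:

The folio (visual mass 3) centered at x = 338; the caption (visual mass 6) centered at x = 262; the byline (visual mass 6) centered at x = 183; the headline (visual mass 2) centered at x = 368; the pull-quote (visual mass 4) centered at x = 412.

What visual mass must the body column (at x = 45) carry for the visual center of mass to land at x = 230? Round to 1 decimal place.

w ≈ 6.7

Known weights sum to 3 + 6 + 6 + 2 + 4 = 21; their moment is 3·338 + 6·262 + 6·183 + 2·368 + 4·412 = 6068.
For the centroid to hit 230: (6068 + w·45) / (21 + w) = 230.
Solving: w = (230·21 − 6068) / (45 − 230) = -1238 / -185 ≈ 6.69.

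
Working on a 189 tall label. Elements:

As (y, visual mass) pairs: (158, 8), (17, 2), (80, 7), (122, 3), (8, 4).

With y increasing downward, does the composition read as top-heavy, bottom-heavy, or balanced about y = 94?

Weights sum to 8 + 2 + 7 + 3 + 4 = 24.
y-moment: 8·158 + 2·17 + 7·80 + 3·122 + 4·8 = 2256; centroid 2256/24 ≈ 94.00.
That equals the midline 94 — balanced.

balanced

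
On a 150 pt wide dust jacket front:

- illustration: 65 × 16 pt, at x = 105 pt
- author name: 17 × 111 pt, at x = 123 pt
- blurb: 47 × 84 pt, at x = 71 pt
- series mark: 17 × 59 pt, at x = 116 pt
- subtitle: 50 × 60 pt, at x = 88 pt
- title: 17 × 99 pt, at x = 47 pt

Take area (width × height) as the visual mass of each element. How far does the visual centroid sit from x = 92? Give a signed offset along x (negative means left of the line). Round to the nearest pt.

≈ -6 pt

Taking area as weight: illustration 65·16 = 1040, author name 17·111 = 1887, blurb 47·84 = 3948, series mark 17·59 = 1003, subtitle 50·60 = 3000, title 17·99 = 1683. Sum 12561.
Σw·x = 1081058; x̄ = 1081058/12561 ≈ 86.06.
Difference: 86.06 − 92 ≈ -5.94.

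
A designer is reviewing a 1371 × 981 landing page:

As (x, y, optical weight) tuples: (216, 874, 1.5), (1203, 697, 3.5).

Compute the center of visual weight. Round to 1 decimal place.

(906.9, 750.1)

Σw = 1.5 + 3.5 = 5.0.
Σw·x = 1.5·216 + 3.5·1203 = 4534.5, so x̄ = 4534.5/5.0 ≈ 906.90.
Σw·y = 1.5·874 + 3.5·697 = 3750.5, so ȳ = 3750.5/5.0 ≈ 750.10.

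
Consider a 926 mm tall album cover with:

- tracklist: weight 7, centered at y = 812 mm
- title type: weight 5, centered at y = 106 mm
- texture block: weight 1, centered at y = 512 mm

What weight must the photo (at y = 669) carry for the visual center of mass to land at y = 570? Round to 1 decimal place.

w ≈ 6.9

Existing Σw = 13 (7 + 5 + 1); existing moment 7·812 + 5·106 + 1·512 = 6726.
Balance at y = 570 requires (6726 + w·669) / (13 + w) = 570.
So w = (570·13 − 6726)/(669 − 570) = 684/99 ≈ 6.91.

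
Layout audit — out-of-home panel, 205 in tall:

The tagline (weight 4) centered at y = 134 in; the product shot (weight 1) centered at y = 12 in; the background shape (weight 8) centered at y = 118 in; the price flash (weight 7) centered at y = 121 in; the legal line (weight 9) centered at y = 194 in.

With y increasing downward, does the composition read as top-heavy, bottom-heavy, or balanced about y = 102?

bottom-heavy

Weights sum to 4 + 1 + 8 + 7 + 9 = 29.
Σw·y = 4·134 + 1·12 + 8·118 + 7·121 + 9·194 = 4085, so ȳ = 4085/29 ≈ 140.86.
Since 140.9 is below (larger y than) 102, the composition reads bottom-heavy.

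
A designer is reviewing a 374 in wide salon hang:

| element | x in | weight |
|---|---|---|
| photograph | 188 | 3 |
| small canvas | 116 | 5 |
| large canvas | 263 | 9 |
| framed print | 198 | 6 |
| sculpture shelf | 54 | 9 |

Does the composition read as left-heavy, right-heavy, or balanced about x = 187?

left-heavy

Total weight = 3 + 5 + 9 + 6 + 9 = 32.
Σw·x = 3·188 + 5·116 + 9·263 + 6·198 + 9·54 = 5185, so x̄ = 5185/32 ≈ 162.03.
162.0 vs midline 187 → left-heavy.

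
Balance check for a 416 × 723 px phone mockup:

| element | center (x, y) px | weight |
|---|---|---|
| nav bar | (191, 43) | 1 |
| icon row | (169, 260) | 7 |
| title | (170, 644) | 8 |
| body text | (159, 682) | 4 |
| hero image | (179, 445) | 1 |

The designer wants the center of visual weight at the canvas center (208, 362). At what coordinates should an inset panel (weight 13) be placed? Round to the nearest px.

(271, 163)

New total weight: (1 + 7 + 8 + 4 + 1) + 13 = 34.
x: need Σw·x = 34·208 = 7072. Existing = 1·191 + 7·169 + 8·170 + 4·159 + 1·179 = 3549. Remainder 3523 / 13 ≈ 271.00.
y: need Σw·y = 34·362 = 12308. Existing = 1·43 + 7·260 + 8·644 + 4·682 + 1·445 = 10188. Remainder 2120 / 13 ≈ 163.08.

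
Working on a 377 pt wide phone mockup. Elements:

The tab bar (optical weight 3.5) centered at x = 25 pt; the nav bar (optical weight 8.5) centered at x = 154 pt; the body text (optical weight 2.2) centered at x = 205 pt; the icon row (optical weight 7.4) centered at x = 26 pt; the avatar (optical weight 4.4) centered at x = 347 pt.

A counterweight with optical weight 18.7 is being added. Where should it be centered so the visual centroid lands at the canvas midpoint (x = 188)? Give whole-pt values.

New total weight: (3.5 + 8.5 + 2.2 + 7.4 + 4.4) + 18.7 = 44.7.
x: need Σw·x = 44.7·188 = 8403.6. Existing = 3.5·25 + 8.5·154 + 2.2·205 + 7.4·26 + 4.4·347 = 3566.7. Remainder 4836.9 / 18.7 ≈ 258.66.

x ≈ 259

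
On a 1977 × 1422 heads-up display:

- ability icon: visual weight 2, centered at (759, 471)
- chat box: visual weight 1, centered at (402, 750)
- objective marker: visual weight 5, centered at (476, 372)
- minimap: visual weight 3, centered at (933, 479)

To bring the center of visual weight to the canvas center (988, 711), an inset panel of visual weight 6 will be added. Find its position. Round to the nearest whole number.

(1616, 1183)

With the inset panel, Σw becomes 2 + 1 + 5 + 3 + 6 = 17.
x: need Σw·x = 17·988 = 16796. Existing = 2·759 + 1·402 + 5·476 + 3·933 = 7099. Remainder 9697 / 6 ≈ 1616.17.
y: need Σw·y = 17·711 = 12087. Existing = 2·471 + 1·750 + 5·372 + 3·479 = 4989. Remainder 7098 / 6 ≈ 1183.00.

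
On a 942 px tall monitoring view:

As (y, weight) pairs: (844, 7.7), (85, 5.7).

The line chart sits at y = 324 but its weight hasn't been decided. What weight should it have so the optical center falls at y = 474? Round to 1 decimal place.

w ≈ 4.2

Known weights sum to 7.7 + 5.7 = 13.4; their moment is 7.7·844 + 5.7·85 = 6983.3.
For the centroid to hit 474: (6983.3 + w·324) / (13.4 + w) = 474.
So w = (474·13.4 − 6983.3)/(324 − 474) = -631.7/-150 ≈ 4.21.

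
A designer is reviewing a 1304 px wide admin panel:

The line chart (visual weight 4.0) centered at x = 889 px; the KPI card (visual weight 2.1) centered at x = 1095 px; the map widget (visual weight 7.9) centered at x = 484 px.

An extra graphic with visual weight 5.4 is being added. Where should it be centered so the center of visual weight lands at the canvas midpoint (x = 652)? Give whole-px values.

x ≈ 550

With the extra graphic, Σw becomes 4.0 + 2.1 + 7.9 + 5.4 = 19.4.
Along x: (9679.1 + 5.4·x) / 19.4 = 652 (existing moment 4.0·889 + 2.1·1095 + 7.9·484 = 9679.1) ⇒ x = (12648.8 − 9679.1) / 5.4 ≈ 549.94.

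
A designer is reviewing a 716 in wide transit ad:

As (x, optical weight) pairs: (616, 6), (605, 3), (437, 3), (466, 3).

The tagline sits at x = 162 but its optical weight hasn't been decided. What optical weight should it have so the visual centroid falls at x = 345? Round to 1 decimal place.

w ≈ 16.6

Fixed elements: Σw = 6 + 3 + 3 + 3 = 15, Σw·x = 6·616 + 3·605 + 3·437 + 3·466 = 8220.
For the centroid to hit 345: (8220 + w·162) / (15 + w) = 345.
Solving: w = (345·15 − 8220) / (162 − 345) = -3045 / -183 ≈ 16.64.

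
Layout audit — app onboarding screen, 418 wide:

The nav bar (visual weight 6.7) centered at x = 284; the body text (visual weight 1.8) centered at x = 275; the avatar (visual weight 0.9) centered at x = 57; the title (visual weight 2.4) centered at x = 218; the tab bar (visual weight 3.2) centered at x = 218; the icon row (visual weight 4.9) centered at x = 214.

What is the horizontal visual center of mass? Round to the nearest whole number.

Total weight = 6.7 + 1.8 + 0.9 + 2.4 + 3.2 + 4.9 = 19.9.
Σw·x = 6.7·284 + 1.8·275 + 0.9·57 + 2.4·218 + 3.2·218 + 4.9·214 = 4718.5, so x̄ = 4718.5/19.9 ≈ 237.11.

x ≈ 237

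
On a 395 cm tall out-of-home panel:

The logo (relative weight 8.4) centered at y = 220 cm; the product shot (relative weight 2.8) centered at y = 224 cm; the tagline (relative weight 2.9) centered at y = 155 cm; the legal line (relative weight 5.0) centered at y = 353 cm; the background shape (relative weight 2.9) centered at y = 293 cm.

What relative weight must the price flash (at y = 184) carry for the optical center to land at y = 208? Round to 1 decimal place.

w ≈ 40.1

Existing Σw = 22.0 (8.4 + 2.8 + 2.9 + 5.0 + 2.9); existing moment 8.4·220 + 2.8·224 + 2.9·155 + 5.0·353 + 2.9·293 = 5539.4.
Balance at y = 208 requires (5539.4 + w·184) / (22.0 + w) = 208.
So w = (208·22.0 − 5539.4)/(184 − 208) = -963.4/-24 ≈ 40.14.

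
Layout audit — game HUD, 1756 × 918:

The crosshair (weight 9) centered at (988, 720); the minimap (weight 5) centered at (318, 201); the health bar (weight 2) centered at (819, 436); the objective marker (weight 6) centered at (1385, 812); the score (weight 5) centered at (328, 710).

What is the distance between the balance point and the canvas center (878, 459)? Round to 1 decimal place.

≈ 173.4

Σw = 9 + 5 + 2 + 6 + 5 = 27.
x-moment: 9·988 + 5·318 + 2·819 + 6·1385 + 5·328 = 22070; centroid 22070/27 ≈ 817.41.
y-moment: 9·720 + 5·201 + 2·436 + 6·812 + 5·710 = 16779; centroid 16779/27 ≈ 621.44.
Relative to (878, 459): Δ = (-60.59, 162.44); |Δ| = √(-60.59² + 162.44²) ≈ 173.38.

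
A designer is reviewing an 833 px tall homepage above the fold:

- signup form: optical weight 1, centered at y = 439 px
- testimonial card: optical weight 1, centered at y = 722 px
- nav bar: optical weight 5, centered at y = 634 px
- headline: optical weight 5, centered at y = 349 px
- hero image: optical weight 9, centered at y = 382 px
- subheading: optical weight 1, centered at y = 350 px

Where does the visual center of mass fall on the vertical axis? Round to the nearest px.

Weights sum to 1 + 1 + 5 + 5 + 9 + 1 = 22.
Σw·y = 9864; ȳ = 9864/22 ≈ 448.36.

y ≈ 448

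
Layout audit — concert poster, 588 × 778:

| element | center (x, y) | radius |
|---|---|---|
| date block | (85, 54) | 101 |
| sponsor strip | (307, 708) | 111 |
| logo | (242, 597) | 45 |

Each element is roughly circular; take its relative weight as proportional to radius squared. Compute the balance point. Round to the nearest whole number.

r² weights: date block 101² = 10201, sponsor strip 111² = 12321, logo 45² = 2025. Total = 24547.
Σw·x = 10201·85 + 12321·307 + 2025·242 = 5139682, so x̄ = 5139682/24547 ≈ 209.38.
Σw·y = 10201·54 + 12321·708 + 2025·597 = 10483047, so ȳ = 10483047/24547 ≈ 427.06.

(209, 427)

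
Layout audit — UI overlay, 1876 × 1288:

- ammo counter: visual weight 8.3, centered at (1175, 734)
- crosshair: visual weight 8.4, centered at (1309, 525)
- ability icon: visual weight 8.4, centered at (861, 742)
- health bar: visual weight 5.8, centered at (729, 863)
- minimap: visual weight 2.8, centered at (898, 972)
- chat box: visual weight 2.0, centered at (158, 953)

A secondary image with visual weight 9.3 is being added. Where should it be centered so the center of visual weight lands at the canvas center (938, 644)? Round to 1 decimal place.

(771.1, 280.9)

With the secondary image, Σw becomes 8.3 + 8.4 + 8.4 + 5.8 + 2.8 + 2.0 + 9.3 = 45.0.
x: target moment 45.0×938 = 42210.0; current 8.3·1175 + 8.4·1309 + 8.4·861 + 5.8·729 + 2.8·898 + 2.0·158 = 35039.1; the secondary image supplies 7170.9, so x = 7170.9/9.3 ≈ 771.06.
y: target moment 45.0×644 = 28980.0; current 8.3·734 + 8.4·525 + 8.4·742 + 5.8·863 + 2.8·972 + 2.0·953 = 26368.0; the secondary image supplies 2612.0, so y = 2612.0/9.3 ≈ 280.86.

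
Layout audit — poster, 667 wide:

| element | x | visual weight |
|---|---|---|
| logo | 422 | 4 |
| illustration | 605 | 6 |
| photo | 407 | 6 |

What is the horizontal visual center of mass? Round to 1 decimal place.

Weights sum to 4 + 6 + 6 = 16.
Σw·x = 4·422 + 6·605 + 6·407 = 7760, so x̄ = 7760/16 ≈ 485.00.

x ≈ 485.0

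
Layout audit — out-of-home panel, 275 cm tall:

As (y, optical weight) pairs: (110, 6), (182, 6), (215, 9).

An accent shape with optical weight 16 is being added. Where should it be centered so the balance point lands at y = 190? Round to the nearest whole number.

y ≈ 209

After adding the accent shape, total weight = 6 + 6 + 9 + 16 = 37.
y: need Σw·y = 37·190 = 7030. Existing = 6·110 + 6·182 + 9·215 = 3687. Remainder 3343 / 16 ≈ 208.94.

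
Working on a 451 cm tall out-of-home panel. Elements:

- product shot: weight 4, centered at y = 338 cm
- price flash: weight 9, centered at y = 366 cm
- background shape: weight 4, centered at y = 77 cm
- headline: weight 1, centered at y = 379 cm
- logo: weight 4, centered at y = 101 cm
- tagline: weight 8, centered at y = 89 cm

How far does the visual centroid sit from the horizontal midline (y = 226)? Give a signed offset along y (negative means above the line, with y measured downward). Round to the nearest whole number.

≈ -11 cm

Total weight = 4 + 9 + 4 + 1 + 4 + 8 = 30.
y: moment 6449 / weight 30 ≈ 214.97
Offset from y = 226: 214.97 − 226 ≈ -11.03.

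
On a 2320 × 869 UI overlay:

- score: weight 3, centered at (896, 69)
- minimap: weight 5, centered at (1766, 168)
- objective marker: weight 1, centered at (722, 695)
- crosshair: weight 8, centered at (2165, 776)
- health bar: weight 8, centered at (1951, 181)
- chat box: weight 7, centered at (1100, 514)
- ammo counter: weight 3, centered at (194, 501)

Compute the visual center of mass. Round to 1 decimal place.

(1527.1, 414.3)

Total weight = 3 + 5 + 1 + 8 + 8 + 7 + 3 = 35.
Σw·x = 53450; x̄ = 53450/35 ≈ 1527.14.
y: moment 14499 / weight 35 ≈ 414.26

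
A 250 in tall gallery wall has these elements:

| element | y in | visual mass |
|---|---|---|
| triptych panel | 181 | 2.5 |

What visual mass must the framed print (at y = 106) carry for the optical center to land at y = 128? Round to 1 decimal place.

Known: weight 2.5 with moment 2.5·181 = 452.5.
Set Σw·y/Σw = 128: (452.5 + 106w) = 128·(2.5 + w).
So w = (128·2.5 − 452.5)/(106 − 128) = -132.5/-22 ≈ 6.02.

w ≈ 6.0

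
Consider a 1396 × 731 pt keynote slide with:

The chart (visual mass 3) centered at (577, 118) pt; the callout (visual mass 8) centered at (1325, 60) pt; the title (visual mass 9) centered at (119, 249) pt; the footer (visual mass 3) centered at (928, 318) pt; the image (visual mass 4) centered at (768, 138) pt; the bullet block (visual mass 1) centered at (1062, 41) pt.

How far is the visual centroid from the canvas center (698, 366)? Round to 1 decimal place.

Weights sum to 3 + 8 + 9 + 3 + 4 + 1 = 28.
Σw·x = 3·577 + 8·1325 + 9·119 + 3·928 + 4·768 + 1·1062 = 20320, so x̄ = 20320/28 ≈ 725.71.
Σw·y = 3·118 + 8·60 + 9·249 + 3·318 + 4·138 + 1·41 = 4622, so ȳ = 4622/28 ≈ 165.07.
From (698, 366): dx = 27.71, dy = -200.93, so the distance is √(dx²+dy²) ≈ 202.83.

≈ 202.8 pt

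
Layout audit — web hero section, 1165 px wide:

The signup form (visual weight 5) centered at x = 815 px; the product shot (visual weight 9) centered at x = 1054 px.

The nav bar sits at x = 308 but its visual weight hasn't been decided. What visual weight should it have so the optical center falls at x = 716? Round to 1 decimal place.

w ≈ 8.7

Known weights sum to 5 + 9 = 14; their moment is 5·815 + 9·1054 = 13561.
Balance at x = 716 requires (13561 + w·308) / (14 + w) = 716.
Solving: w = (716·14 − 13561) / (308 − 716) = -3537 / -408 ≈ 8.67.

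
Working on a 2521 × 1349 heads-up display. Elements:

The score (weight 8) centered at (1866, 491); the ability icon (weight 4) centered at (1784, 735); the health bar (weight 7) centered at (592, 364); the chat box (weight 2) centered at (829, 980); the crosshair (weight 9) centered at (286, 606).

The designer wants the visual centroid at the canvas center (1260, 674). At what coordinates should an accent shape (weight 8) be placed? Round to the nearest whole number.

(2180, 1098)

After adding the accent shape, total weight = 8 + 4 + 7 + 2 + 9 + 8 = 38.
x: need Σw·x = 38·1260 = 47880. Existing = 8·1866 + 4·1784 + 7·592 + 2·829 + 9·286 = 30440. Remainder 17440 / 8 ≈ 2180.00.
y: need Σw·y = 38·674 = 25612. Existing = 8·491 + 4·735 + 7·364 + 2·980 + 9·606 = 16830. Remainder 8782 / 8 ≈ 1097.75.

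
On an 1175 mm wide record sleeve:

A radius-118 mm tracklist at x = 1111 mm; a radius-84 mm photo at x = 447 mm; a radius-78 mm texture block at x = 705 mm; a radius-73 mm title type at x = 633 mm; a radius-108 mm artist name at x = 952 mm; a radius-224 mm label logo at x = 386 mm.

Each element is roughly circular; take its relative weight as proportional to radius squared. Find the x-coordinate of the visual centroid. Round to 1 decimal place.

Weights ∝ r²: tracklist 118² = 13924, photo 84² = 7056, texture block 78² = 6084, title type 73² = 5329, artist name 108² = 11664, label logo 224² = 50176; Σw = 94233.
x: (13924·1111 + 7056·447 + 6084·705 + 5329·633 + 11664·952 + 50176·386) / 94233 = 56758137 / 94233 ≈ 602.32

x ≈ 602.3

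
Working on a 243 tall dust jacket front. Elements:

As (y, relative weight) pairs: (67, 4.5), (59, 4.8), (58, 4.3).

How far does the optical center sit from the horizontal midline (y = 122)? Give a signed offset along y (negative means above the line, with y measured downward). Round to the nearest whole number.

Weights sum to 4.5 + 4.8 + 4.3 = 13.6.
Σw·y = 4.5·67 + 4.8·59 + 4.3·58 = 834.1, so ȳ = 834.1/13.6 ≈ 61.33.
Against y = 122, that's 61.33 − 122 = -60.67.

≈ -61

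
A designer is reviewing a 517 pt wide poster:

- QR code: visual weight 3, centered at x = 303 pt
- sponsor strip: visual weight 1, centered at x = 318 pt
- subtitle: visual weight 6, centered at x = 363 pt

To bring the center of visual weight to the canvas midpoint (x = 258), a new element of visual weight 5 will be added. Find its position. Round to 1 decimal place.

x ≈ 93.0

After adding the new element, total weight = 3 + 1 + 6 + 5 = 15.
x: target moment 15×258 = 3870; current 3·303 + 1·318 + 6·363 = 3405; the new element supplies 465, so x = 465/5 ≈ 93.00.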